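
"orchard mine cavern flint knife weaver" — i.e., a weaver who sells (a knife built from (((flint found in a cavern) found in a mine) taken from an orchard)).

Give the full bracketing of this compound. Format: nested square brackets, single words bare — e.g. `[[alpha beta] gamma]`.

[[[orchard [mine [cavern flint]]] knife] weaver]

The outermost head in the paraphrase is "weaver", modified by "orchard mine cavern flint knife".
Within "orchard mine cavern flint knife", the head is "knife" and the modifier is "orchard mine cavern flint".
Within "orchard mine cavern flint", the head is "flint" (specifically "mine cavern flint") and the modifier is "orchard".
Within "mine cavern flint", the head is "flint" (specifically "cavern flint") and the modifier is "mine".
Within "cavern flint", the head is "flint" and the modifier is "cavern".
So the structure is [[[orchard [mine [cavern flint]]] knife] weaver].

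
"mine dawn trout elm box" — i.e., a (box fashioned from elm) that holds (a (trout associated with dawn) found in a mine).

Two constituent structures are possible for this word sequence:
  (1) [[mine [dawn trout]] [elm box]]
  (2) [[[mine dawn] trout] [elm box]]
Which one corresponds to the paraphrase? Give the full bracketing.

[[mine [dawn trout]] [elm box]]

The paraphrase's head is the "box" part ("elm box"); its modifier is "mine dawn trout".
That top-level split, carried through the inner groups, gives [[mine [dawn trout]] [elm box]].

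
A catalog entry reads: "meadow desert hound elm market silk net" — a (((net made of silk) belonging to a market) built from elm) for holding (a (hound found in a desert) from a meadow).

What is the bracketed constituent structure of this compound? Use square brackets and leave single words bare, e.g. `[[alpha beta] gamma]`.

[[meadow [desert hound]] [elm [market [silk net]]]]

The outermost head in the paraphrase is "net" (specifically "elm market silk net"), modified by "meadow desert hound".
Within "meadow desert hound", the head is "hound" (specifically "desert hound") and the modifier is "meadow".
Within "desert hound", the head is "hound" and the modifier is "desert".
Within "elm market silk net", the head is "net" (specifically "market silk net") and the modifier is "elm".
Within "market silk net", the head is "net" (specifically "silk net") and the modifier is "market".
Within "silk net", the head is "net" and the modifier is "silk".
Putting it together: [[meadow [desert hound]] [elm [market [silk net]]]].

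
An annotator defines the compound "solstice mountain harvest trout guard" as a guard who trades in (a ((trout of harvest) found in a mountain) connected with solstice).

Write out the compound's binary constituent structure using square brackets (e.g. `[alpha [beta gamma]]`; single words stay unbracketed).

Overall it is a kind of guard; the modifier is "solstice mountain harvest trout".
Within "solstice mountain harvest trout", the head is "trout" (specifically "mountain harvest trout") and the modifier is "solstice".
Within "mountain harvest trout", the head is "trout" (specifically "harvest trout") and the modifier is "mountain".
Within "harvest trout", the head is "trout" and the modifier is "harvest".
Putting it together: [[solstice [mountain [harvest trout]]] guard].

[[solstice [mountain [harvest trout]]] guard]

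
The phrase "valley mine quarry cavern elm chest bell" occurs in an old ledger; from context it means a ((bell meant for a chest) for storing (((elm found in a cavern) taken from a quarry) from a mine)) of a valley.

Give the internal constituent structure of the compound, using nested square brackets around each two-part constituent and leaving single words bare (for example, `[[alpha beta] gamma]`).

[valley [[mine [quarry [cavern elm]]] [chest bell]]]

Overall it is a kind of bell (specifically "mine quarry cavern elm chest bell"); the modifier is "valley".
"mine quarry cavern elm chest bell" → head "bell" (specifically "chest bell"), modifier "mine quarry cavern elm".
"mine quarry cavern elm" → head "elm" (specifically "quarry cavern elm"), modifier "mine".
"quarry cavern elm" → head "elm" (specifically "cavern elm"), modifier "quarry".
"cavern elm" → head "elm", modifier "cavern".
"chest bell" → head "bell", modifier "chest".
Putting it together: [valley [[mine [quarry [cavern elm]]] [chest bell]]].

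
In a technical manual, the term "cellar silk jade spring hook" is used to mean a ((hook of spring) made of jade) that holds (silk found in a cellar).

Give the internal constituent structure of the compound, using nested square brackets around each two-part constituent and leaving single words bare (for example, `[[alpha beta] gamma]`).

The outermost head in the paraphrase is "hook" (specifically "jade spring hook"), modified by "cellar silk".
"cellar silk" → head "silk", modifier "cellar".
"jade spring hook" → head "hook" (specifically "spring hook"), modifier "jade".
"spring hook" → head "hook", modifier "spring".
Assembled: [[cellar silk] [jade [spring hook]]].

[[cellar silk] [jade [spring hook]]]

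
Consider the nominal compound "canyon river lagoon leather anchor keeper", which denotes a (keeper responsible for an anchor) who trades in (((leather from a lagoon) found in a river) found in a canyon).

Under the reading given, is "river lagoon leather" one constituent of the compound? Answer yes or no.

yes

The paraphrase groups the words so that "river lagoon leather" is one unit: it corresponds to a single parenthesized sub-phrase.
The full structure is [[canyon [river [lagoon leather]]] [anchor keeper]], in which [river lagoon leather] is a constituent.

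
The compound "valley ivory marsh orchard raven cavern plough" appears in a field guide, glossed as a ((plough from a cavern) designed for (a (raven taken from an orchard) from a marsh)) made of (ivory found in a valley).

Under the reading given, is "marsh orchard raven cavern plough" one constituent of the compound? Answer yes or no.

The paraphrase groups the words so that "marsh orchard raven cavern plough" is one unit: it corresponds to a single parenthesized sub-phrase.
The full structure is [[valley ivory] [[marsh [orchard raven]] [cavern plough]]], in which [marsh orchard raven cavern plough] is a constituent.

yes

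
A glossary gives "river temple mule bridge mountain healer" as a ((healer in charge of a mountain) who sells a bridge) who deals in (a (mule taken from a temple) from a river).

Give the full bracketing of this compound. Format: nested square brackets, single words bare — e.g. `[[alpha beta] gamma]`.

[[river [temple mule]] [bridge [mountain healer]]]

Whole compound: head "healer" (specifically "bridge mountain healer"), modifier "river temple mule".
"river temple mule" → head "mule" (specifically "temple mule"), modifier "river".
"temple mule" → head "mule", modifier "temple".
"bridge mountain healer" → head "healer" (specifically "mountain healer"), modifier "bridge".
"mountain healer" → head "healer", modifier "mountain".
So the structure is [[river [temple mule]] [bridge [mountain healer]]].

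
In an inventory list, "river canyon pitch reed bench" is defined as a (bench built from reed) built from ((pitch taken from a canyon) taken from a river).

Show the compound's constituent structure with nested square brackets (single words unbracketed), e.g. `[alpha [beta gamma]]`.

[[river [canyon pitch]] [reed bench]]

Whole compound: head "bench" (specifically "reed bench"), modifier "river canyon pitch".
"river canyon pitch" → head "pitch" (specifically "canyon pitch"), modifier "river".
"canyon pitch" → head "pitch", modifier "canyon".
"reed bench" → head "bench", modifier "reed".
So the structure is [[river [canyon pitch]] [reed bench]].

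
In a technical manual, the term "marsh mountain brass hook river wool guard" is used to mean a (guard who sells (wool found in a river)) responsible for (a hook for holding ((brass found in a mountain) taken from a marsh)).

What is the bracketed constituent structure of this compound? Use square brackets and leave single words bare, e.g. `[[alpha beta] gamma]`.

[[[marsh [mountain brass]] hook] [[river wool] guard]]

Whole compound: head "guard" (specifically "river wool guard"), modifier "marsh mountain brass hook".
Within "marsh mountain brass hook", the head is "hook" and the modifier is "marsh mountain brass".
Within "marsh mountain brass", the head is "brass" (specifically "mountain brass") and the modifier is "marsh".
Within "mountain brass", the head is "brass" and the modifier is "mountain".
Within "river wool guard", the head is "guard" and the modifier is "river wool".
Within "river wool", the head is "wool" and the modifier is "river".
Assembled: [[[marsh [mountain brass]] hook] [[river wool] guard]].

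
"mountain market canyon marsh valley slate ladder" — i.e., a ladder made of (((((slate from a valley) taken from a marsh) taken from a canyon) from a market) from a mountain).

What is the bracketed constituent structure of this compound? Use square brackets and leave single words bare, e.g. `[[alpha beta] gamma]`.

At the top level: head "ladder"; modifier "mountain market canyon marsh valley slate".
"mountain market canyon marsh valley slate" → head "slate" (specifically "market canyon marsh valley slate"), modifier "mountain".
"market canyon marsh valley slate" → head "slate" (specifically "canyon marsh valley slate"), modifier "market".
"canyon marsh valley slate" → head "slate" (specifically "marsh valley slate"), modifier "canyon".
"marsh valley slate" → head "slate" (specifically "valley slate"), modifier "marsh".
"valley slate" → head "slate", modifier "valley".
So the structure is [[mountain [market [canyon [marsh [valley slate]]]]] ladder].

[[mountain [market [canyon [marsh [valley slate]]]]] ladder]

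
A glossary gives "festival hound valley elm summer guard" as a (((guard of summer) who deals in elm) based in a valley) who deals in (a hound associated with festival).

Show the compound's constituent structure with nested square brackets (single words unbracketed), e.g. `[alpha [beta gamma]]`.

[[festival hound] [valley [elm [summer guard]]]]

Whole compound: head "guard" (specifically "valley elm summer guard"), modifier "festival hound".
Within "festival hound", the head is "hound" and the modifier is "festival".
Within "valley elm summer guard", the head is "guard" (specifically "elm summer guard") and the modifier is "valley".
Within "elm summer guard", the head is "guard" (specifically "summer guard") and the modifier is "elm".
Within "summer guard", the head is "guard" and the modifier is "summer".
Putting it together: [[festival hound] [valley [elm [summer guard]]]].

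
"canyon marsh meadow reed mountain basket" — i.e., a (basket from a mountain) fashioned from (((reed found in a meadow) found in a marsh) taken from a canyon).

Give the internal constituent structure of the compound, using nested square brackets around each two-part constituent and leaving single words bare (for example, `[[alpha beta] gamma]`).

Whole compound: head "basket" (specifically "mountain basket"), modifier "canyon marsh meadow reed".
Within "canyon marsh meadow reed", the head is "reed" (specifically "marsh meadow reed") and the modifier is "canyon".
Within "marsh meadow reed", the head is "reed" (specifically "meadow reed") and the modifier is "marsh".
Within "meadow reed", the head is "reed" and the modifier is "meadow".
Within "mountain basket", the head is "basket" and the modifier is "mountain".
Putting it together: [[canyon [marsh [meadow reed]]] [mountain basket]].

[[canyon [marsh [meadow reed]]] [mountain basket]]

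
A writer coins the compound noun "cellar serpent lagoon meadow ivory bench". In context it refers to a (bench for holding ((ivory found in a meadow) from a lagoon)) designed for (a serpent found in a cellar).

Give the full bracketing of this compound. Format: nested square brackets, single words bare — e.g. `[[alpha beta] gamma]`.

The outermost head in the paraphrase is "bench" (specifically "lagoon meadow ivory bench"), modified by "cellar serpent".
Within "cellar serpent", the head is "serpent" and the modifier is "cellar".
Within "lagoon meadow ivory bench", the head is "bench" and the modifier is "lagoon meadow ivory".
Within "lagoon meadow ivory", the head is "ivory" (specifically "meadow ivory") and the modifier is "lagoon".
Within "meadow ivory", the head is "ivory" and the modifier is "meadow".
Assembled: [[cellar serpent] [[lagoon [meadow ivory]] bench]].

[[cellar serpent] [[lagoon [meadow ivory]] bench]]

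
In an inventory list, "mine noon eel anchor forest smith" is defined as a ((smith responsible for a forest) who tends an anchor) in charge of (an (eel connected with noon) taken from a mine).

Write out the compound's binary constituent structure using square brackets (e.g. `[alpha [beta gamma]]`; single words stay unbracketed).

[[mine [noon eel]] [anchor [forest smith]]]

At the top level: head "smith" (specifically "anchor forest smith"); modifier "mine noon eel".
Inside "mine noon eel": head "eel" (specifically "noon eel"), modifier "mine".
Inside "noon eel": head "eel", modifier "noon".
Inside "anchor forest smith": head "smith" (specifically "forest smith"), modifier "anchor".
Inside "forest smith": head "smith", modifier "forest".
Assembled: [[mine [noon eel]] [anchor [forest smith]]].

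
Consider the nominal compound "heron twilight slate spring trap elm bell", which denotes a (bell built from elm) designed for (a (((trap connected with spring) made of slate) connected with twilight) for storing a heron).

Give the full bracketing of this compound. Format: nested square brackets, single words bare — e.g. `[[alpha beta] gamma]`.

[[heron [twilight [slate [spring trap]]]] [elm bell]]

Whole compound: head "bell" (specifically "elm bell"), modifier "heron twilight slate spring trap".
Inside "heron twilight slate spring trap": head "trap" (specifically "twilight slate spring trap"), modifier "heron".
Inside "twilight slate spring trap": head "trap" (specifically "slate spring trap"), modifier "twilight".
Inside "slate spring trap": head "trap" (specifically "spring trap"), modifier "slate".
Inside "spring trap": head "trap", modifier "spring".
Inside "elm bell": head "bell", modifier "elm".
Putting it together: [[heron [twilight [slate [spring trap]]]] [elm bell]].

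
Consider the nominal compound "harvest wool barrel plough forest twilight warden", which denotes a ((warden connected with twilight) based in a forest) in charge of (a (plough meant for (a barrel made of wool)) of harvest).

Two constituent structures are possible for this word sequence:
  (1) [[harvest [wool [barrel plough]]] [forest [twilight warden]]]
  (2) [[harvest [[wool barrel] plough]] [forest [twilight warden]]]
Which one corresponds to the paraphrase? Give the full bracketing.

[[harvest [[wool barrel] plough]] [forest [twilight warden]]]

The paraphrase's head is the "warden" part ("forest twilight warden"); its modifier is "harvest wool barrel plough".
That top-level split, carried through the inner groups, gives [[harvest [[wool barrel] plough]] [forest [twilight warden]]].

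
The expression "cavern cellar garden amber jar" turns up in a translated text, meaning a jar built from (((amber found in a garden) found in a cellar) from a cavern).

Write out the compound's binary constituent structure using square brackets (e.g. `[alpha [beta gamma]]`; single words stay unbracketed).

[[cavern [cellar [garden amber]]] jar]

Whole compound: head "jar", modifier "cavern cellar garden amber".
"cavern cellar garden amber" → head "amber" (specifically "cellar garden amber"), modifier "cavern".
"cellar garden amber" → head "amber" (specifically "garden amber"), modifier "cellar".
"garden amber" → head "amber", modifier "garden".
So the structure is [[cavern [cellar [garden amber]]] jar].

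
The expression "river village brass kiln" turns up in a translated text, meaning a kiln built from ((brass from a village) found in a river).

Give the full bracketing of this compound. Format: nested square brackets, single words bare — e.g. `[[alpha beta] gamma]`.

[[river [village brass]] kiln]

Overall it is a kind of kiln; the modifier is "river village brass".
Inside "river village brass": head "brass" (specifically "village brass"), modifier "river".
Inside "village brass": head "brass", modifier "village".
So the structure is [[river [village brass]] kiln].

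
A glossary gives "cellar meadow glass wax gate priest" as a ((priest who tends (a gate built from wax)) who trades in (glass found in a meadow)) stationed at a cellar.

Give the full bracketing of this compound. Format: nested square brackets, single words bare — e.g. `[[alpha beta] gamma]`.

[cellar [[meadow glass] [[wax gate] priest]]]

At the top level: head "priest" (specifically "meadow glass wax gate priest"); modifier "cellar".
Inside "meadow glass wax gate priest": head "priest" (specifically "wax gate priest"), modifier "meadow glass".
Inside "meadow glass": head "glass", modifier "meadow".
Inside "wax gate priest": head "priest", modifier "wax gate".
Inside "wax gate": head "gate", modifier "wax".
So the structure is [cellar [[meadow glass] [[wax gate] priest]]].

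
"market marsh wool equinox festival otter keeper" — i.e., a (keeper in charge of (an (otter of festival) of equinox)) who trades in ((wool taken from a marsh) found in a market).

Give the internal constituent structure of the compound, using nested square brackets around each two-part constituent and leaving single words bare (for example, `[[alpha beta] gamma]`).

At the top level: head "keeper" (specifically "equinox festival otter keeper"); modifier "market marsh wool".
Within "market marsh wool", the head is "wool" (specifically "marsh wool") and the modifier is "market".
Within "marsh wool", the head is "wool" and the modifier is "marsh".
Within "equinox festival otter keeper", the head is "keeper" and the modifier is "equinox festival otter".
Within "equinox festival otter", the head is "otter" (specifically "festival otter") and the modifier is "equinox".
Within "festival otter", the head is "otter" and the modifier is "festival".
Putting it together: [[market [marsh wool]] [[equinox [festival otter]] keeper]].

[[market [marsh wool]] [[equinox [festival otter]] keeper]]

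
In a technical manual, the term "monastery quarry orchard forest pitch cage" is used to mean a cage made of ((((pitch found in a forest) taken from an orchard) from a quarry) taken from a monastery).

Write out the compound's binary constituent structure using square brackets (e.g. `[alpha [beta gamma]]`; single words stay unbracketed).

[[monastery [quarry [orchard [forest pitch]]]] cage]

Whole compound: head "cage", modifier "monastery quarry orchard forest pitch".
Within "monastery quarry orchard forest pitch", the head is "pitch" (specifically "quarry orchard forest pitch") and the modifier is "monastery".
Within "quarry orchard forest pitch", the head is "pitch" (specifically "orchard forest pitch") and the modifier is "quarry".
Within "orchard forest pitch", the head is "pitch" (specifically "forest pitch") and the modifier is "orchard".
Within "forest pitch", the head is "pitch" and the modifier is "forest".
Putting it together: [[monastery [quarry [orchard [forest pitch]]]] cage].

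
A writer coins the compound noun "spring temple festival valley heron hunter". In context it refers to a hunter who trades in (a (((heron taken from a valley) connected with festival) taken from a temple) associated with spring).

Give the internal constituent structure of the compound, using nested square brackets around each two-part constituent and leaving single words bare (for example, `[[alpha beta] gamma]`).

Overall it is a kind of hunter; the modifier is "spring temple festival valley heron".
Within "spring temple festival valley heron", the head is "heron" (specifically "temple festival valley heron") and the modifier is "spring".
Within "temple festival valley heron", the head is "heron" (specifically "festival valley heron") and the modifier is "temple".
Within "festival valley heron", the head is "heron" (specifically "valley heron") and the modifier is "festival".
Within "valley heron", the head is "heron" and the modifier is "valley".
So the structure is [[spring [temple [festival [valley heron]]]] hunter].

[[spring [temple [festival [valley heron]]]] hunter]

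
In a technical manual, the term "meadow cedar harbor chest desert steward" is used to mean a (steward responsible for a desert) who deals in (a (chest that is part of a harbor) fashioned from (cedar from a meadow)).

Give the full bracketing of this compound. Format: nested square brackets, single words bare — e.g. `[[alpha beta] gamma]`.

At the top level: head "steward" (specifically "desert steward"); modifier "meadow cedar harbor chest".
"meadow cedar harbor chest" → head "chest" (specifically "harbor chest"), modifier "meadow cedar".
"meadow cedar" → head "cedar", modifier "meadow".
"harbor chest" → head "chest", modifier "harbor".
"desert steward" → head "steward", modifier "desert".
Putting it together: [[[meadow cedar] [harbor chest]] [desert steward]].

[[[meadow cedar] [harbor chest]] [desert steward]]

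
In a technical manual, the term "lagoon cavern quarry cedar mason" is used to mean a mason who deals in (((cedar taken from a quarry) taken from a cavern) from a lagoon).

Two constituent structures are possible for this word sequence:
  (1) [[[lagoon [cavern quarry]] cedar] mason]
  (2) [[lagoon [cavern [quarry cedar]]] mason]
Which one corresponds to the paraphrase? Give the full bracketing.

The paraphrase's head is the "mason" part ("mason"); its modifier is "lagoon cavern quarry cedar".
That top-level split, carried through the inner groups, gives [[lagoon [cavern [quarry cedar]]] mason].

[[lagoon [cavern [quarry cedar]]] mason]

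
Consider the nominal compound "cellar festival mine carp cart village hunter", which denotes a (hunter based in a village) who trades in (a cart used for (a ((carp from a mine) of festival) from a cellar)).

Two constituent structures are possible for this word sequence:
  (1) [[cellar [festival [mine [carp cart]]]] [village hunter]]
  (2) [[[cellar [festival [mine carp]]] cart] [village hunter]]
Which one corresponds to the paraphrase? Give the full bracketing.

[[[cellar [festival [mine carp]]] cart] [village hunter]]

The paraphrase's head is the "hunter" part ("village hunter"); its modifier is "cellar festival mine carp cart".
That top-level split, carried through the inner groups, gives [[[cellar [festival [mine carp]]] cart] [village hunter]].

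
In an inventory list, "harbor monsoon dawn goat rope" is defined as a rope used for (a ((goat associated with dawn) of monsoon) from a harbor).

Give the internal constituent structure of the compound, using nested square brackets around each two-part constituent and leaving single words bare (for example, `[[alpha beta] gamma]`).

At the top level: head "rope"; modifier "harbor monsoon dawn goat".
Inside "harbor monsoon dawn goat": head "goat" (specifically "monsoon dawn goat"), modifier "harbor".
Inside "monsoon dawn goat": head "goat" (specifically "dawn goat"), modifier "monsoon".
Inside "dawn goat": head "goat", modifier "dawn".
So the structure is [[harbor [monsoon [dawn goat]]] rope].

[[harbor [monsoon [dawn goat]]] rope]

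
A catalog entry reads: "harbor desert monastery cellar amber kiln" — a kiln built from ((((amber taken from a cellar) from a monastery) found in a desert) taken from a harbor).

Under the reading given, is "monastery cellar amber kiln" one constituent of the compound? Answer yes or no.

The top-level split is [harbor desert monastery cellar amber] [kiln]; the full structure is [[harbor [desert [monastery [cellar amber]]]] kiln].
"monastery cellar amber kiln" straddles a constituent boundary, so it is not a single unit.

no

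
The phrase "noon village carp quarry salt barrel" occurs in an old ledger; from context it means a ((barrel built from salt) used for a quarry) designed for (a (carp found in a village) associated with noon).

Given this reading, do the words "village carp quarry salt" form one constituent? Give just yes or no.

no

The top-level split is [noon village carp] [quarry salt barrel]; the full structure is [[noon [village carp]] [quarry [salt barrel]]].
"village carp quarry salt" straddles a constituent boundary, so it is not a single unit.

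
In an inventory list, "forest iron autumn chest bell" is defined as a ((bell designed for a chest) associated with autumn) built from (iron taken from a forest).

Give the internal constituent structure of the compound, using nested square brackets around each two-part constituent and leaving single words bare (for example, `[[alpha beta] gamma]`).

[[forest iron] [autumn [chest bell]]]

Whole compound: head "bell" (specifically "autumn chest bell"), modifier "forest iron".
"forest iron" → head "iron", modifier "forest".
"autumn chest bell" → head "bell" (specifically "chest bell"), modifier "autumn".
"chest bell" → head "bell", modifier "chest".
Assembled: [[forest iron] [autumn [chest bell]]].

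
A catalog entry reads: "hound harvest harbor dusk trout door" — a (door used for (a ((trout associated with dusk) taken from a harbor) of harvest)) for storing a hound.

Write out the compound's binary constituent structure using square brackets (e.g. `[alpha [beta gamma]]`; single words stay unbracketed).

Whole compound: head "door" (specifically "harvest harbor dusk trout door"), modifier "hound".
"harvest harbor dusk trout door" → head "door", modifier "harvest harbor dusk trout".
"harvest harbor dusk trout" → head "trout" (specifically "harbor dusk trout"), modifier "harvest".
"harbor dusk trout" → head "trout" (specifically "dusk trout"), modifier "harbor".
"dusk trout" → head "trout", modifier "dusk".
So the structure is [hound [[harvest [harbor [dusk trout]]] door]].

[hound [[harvest [harbor [dusk trout]]] door]]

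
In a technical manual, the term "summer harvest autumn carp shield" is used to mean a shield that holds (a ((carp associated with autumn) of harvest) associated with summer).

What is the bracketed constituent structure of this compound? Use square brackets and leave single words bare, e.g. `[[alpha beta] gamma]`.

Overall it is a kind of shield; the modifier is "summer harvest autumn carp".
"summer harvest autumn carp" → head "carp" (specifically "harvest autumn carp"), modifier "summer".
"harvest autumn carp" → head "carp" (specifically "autumn carp"), modifier "harvest".
"autumn carp" → head "carp", modifier "autumn".
So the structure is [[summer [harvest [autumn carp]]] shield].

[[summer [harvest [autumn carp]]] shield]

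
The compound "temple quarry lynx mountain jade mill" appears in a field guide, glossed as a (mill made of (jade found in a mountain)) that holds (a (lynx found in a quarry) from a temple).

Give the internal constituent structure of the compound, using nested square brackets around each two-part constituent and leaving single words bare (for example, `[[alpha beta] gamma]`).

[[temple [quarry lynx]] [[mountain jade] mill]]

At the top level: head "mill" (specifically "mountain jade mill"); modifier "temple quarry lynx".
Inside "temple quarry lynx": head "lynx" (specifically "quarry lynx"), modifier "temple".
Inside "quarry lynx": head "lynx", modifier "quarry".
Inside "mountain jade mill": head "mill", modifier "mountain jade".
Inside "mountain jade": head "jade", modifier "mountain".
Putting it together: [[temple [quarry lynx]] [[mountain jade] mill]].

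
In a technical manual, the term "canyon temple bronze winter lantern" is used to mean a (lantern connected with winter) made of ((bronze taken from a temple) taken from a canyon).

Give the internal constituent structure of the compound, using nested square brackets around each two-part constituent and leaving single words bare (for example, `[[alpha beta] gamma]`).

[[canyon [temple bronze]] [winter lantern]]

At the top level: head "lantern" (specifically "winter lantern"); modifier "canyon temple bronze".
"canyon temple bronze" → head "bronze" (specifically "temple bronze"), modifier "canyon".
"temple bronze" → head "bronze", modifier "temple".
"winter lantern" → head "lantern", modifier "winter".
Assembled: [[canyon [temple bronze]] [winter lantern]].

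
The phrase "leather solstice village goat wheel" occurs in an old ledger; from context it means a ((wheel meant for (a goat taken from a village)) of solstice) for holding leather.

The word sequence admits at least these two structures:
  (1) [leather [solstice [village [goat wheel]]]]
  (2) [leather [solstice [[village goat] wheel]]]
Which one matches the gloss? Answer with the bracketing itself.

The paraphrase's head is the "wheel" part ("solstice village goat wheel"); its modifier is "leather".
That top-level split, carried through the inner groups, gives [leather [solstice [[village goat] wheel]]].

[leather [solstice [[village goat] wheel]]]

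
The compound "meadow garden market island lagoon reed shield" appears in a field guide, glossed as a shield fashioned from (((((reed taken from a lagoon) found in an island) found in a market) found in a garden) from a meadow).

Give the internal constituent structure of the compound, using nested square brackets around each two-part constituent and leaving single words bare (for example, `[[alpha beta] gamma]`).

[[meadow [garden [market [island [lagoon reed]]]]] shield]

The outermost head in the paraphrase is "shield", modified by "meadow garden market island lagoon reed".
"meadow garden market island lagoon reed" → head "reed" (specifically "garden market island lagoon reed"), modifier "meadow".
"garden market island lagoon reed" → head "reed" (specifically "market island lagoon reed"), modifier "garden".
"market island lagoon reed" → head "reed" (specifically "island lagoon reed"), modifier "market".
"island lagoon reed" → head "reed" (specifically "lagoon reed"), modifier "island".
"lagoon reed" → head "reed", modifier "lagoon".
So the structure is [[meadow [garden [market [island [lagoon reed]]]]] shield].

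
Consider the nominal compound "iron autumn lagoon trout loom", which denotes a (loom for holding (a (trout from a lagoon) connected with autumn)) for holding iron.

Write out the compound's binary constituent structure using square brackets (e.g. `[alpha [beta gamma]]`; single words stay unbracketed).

The outermost head in the paraphrase is "loom" (specifically "autumn lagoon trout loom"), modified by "iron".
Within "autumn lagoon trout loom", the head is "loom" and the modifier is "autumn lagoon trout".
Within "autumn lagoon trout", the head is "trout" (specifically "lagoon trout") and the modifier is "autumn".
Within "lagoon trout", the head is "trout" and the modifier is "lagoon".
Putting it together: [iron [[autumn [lagoon trout]] loom]].

[iron [[autumn [lagoon trout]] loom]]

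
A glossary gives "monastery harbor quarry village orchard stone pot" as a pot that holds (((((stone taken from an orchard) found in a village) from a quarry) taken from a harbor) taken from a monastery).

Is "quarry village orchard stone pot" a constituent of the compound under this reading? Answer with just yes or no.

The top-level split is [monastery harbor quarry village orchard stone] [pot]; the full structure is [[monastery [harbor [quarry [village [orchard stone]]]]] pot].
"quarry village orchard stone pot" straddles a constituent boundary, so it is not a single unit.

no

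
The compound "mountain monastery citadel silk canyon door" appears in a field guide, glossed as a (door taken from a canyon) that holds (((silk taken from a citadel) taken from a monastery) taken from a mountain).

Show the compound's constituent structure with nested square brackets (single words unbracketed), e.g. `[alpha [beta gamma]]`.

[[mountain [monastery [citadel silk]]] [canyon door]]

Whole compound: head "door" (specifically "canyon door"), modifier "mountain monastery citadel silk".
Within "mountain monastery citadel silk", the head is "silk" (specifically "monastery citadel silk") and the modifier is "mountain".
Within "monastery citadel silk", the head is "silk" (specifically "citadel silk") and the modifier is "monastery".
Within "citadel silk", the head is "silk" and the modifier is "citadel".
Within "canyon door", the head is "door" and the modifier is "canyon".
Putting it together: [[mountain [monastery [citadel silk]]] [canyon door]].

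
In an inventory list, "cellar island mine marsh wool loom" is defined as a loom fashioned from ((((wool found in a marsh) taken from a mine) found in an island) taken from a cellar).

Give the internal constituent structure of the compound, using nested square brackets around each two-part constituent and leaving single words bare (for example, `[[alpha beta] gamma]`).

[[cellar [island [mine [marsh wool]]]] loom]

Overall it is a kind of loom; the modifier is "cellar island mine marsh wool".
Inside "cellar island mine marsh wool": head "wool" (specifically "island mine marsh wool"), modifier "cellar".
Inside "island mine marsh wool": head "wool" (specifically "mine marsh wool"), modifier "island".
Inside "mine marsh wool": head "wool" (specifically "marsh wool"), modifier "mine".
Inside "marsh wool": head "wool", modifier "marsh".
Assembled: [[cellar [island [mine [marsh wool]]]] loom].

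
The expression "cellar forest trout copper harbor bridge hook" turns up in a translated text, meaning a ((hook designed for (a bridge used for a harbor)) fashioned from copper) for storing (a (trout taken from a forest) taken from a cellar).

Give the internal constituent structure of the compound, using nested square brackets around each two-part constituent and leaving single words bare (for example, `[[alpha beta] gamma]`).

[[cellar [forest trout]] [copper [[harbor bridge] hook]]]

The outermost head in the paraphrase is "hook" (specifically "copper harbor bridge hook"), modified by "cellar forest trout".
Within "cellar forest trout", the head is "trout" (specifically "forest trout") and the modifier is "cellar".
Within "forest trout", the head is "trout" and the modifier is "forest".
Within "copper harbor bridge hook", the head is "hook" (specifically "harbor bridge hook") and the modifier is "copper".
Within "harbor bridge hook", the head is "hook" and the modifier is "harbor bridge".
Within "harbor bridge", the head is "bridge" and the modifier is "harbor".
Putting it together: [[cellar [forest trout]] [copper [[harbor bridge] hook]]].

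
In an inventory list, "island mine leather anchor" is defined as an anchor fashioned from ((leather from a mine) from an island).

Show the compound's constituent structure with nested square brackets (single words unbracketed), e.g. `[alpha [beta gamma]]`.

Whole compound: head "anchor", modifier "island mine leather".
Inside "island mine leather": head "leather" (specifically "mine leather"), modifier "island".
Inside "mine leather": head "leather", modifier "mine".
Assembled: [[island [mine leather]] anchor].

[[island [mine leather]] anchor]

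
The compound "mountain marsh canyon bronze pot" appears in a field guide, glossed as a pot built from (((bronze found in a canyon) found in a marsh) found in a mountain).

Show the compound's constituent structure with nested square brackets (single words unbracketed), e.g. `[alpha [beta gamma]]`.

Whole compound: head "pot", modifier "mountain marsh canyon bronze".
Within "mountain marsh canyon bronze", the head is "bronze" (specifically "marsh canyon bronze") and the modifier is "mountain".
Within "marsh canyon bronze", the head is "bronze" (specifically "canyon bronze") and the modifier is "marsh".
Within "canyon bronze", the head is "bronze" and the modifier is "canyon".
Putting it together: [[mountain [marsh [canyon bronze]]] pot].

[[mountain [marsh [canyon bronze]]] pot]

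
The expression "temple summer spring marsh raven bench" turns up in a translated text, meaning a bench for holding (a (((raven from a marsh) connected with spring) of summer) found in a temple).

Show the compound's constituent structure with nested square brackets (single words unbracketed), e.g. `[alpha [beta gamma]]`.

Whole compound: head "bench", modifier "temple summer spring marsh raven".
Within "temple summer spring marsh raven", the head is "raven" (specifically "summer spring marsh raven") and the modifier is "temple".
Within "summer spring marsh raven", the head is "raven" (specifically "spring marsh raven") and the modifier is "summer".
Within "spring marsh raven", the head is "raven" (specifically "marsh raven") and the modifier is "spring".
Within "marsh raven", the head is "raven" and the modifier is "marsh".
Assembled: [[temple [summer [spring [marsh raven]]]] bench].

[[temple [summer [spring [marsh raven]]]] bench]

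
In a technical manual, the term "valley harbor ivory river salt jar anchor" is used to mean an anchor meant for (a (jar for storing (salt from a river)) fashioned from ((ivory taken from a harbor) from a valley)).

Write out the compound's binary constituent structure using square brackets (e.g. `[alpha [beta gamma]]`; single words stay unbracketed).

[[[valley [harbor ivory]] [[river salt] jar]] anchor]

At the top level: head "anchor"; modifier "valley harbor ivory river salt jar".
"valley harbor ivory river salt jar" → head "jar" (specifically "river salt jar"), modifier "valley harbor ivory".
"valley harbor ivory" → head "ivory" (specifically "harbor ivory"), modifier "valley".
"harbor ivory" → head "ivory", modifier "harbor".
"river salt jar" → head "jar", modifier "river salt".
"river salt" → head "salt", modifier "river".
So the structure is [[[valley [harbor ivory]] [[river salt] jar]] anchor].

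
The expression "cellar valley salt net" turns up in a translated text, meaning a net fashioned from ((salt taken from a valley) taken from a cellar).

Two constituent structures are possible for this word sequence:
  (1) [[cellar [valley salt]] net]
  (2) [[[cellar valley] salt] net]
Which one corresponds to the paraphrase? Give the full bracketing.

The paraphrase's head is the "net" part ("net"); its modifier is "cellar valley salt".
That top-level split, carried through the inner groups, gives [[cellar [valley salt]] net].

[[cellar [valley salt]] net]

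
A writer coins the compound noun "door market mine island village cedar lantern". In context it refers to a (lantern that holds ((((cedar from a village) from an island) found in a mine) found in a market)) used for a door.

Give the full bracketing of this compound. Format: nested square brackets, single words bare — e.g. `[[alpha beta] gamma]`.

[door [[market [mine [island [village cedar]]]] lantern]]

Whole compound: head "lantern" (specifically "market mine island village cedar lantern"), modifier "door".
Within "market mine island village cedar lantern", the head is "lantern" and the modifier is "market mine island village cedar".
Within "market mine island village cedar", the head is "cedar" (specifically "mine island village cedar") and the modifier is "market".
Within "mine island village cedar", the head is "cedar" (specifically "island village cedar") and the modifier is "mine".
Within "island village cedar", the head is "cedar" (specifically "village cedar") and the modifier is "island".
Within "village cedar", the head is "cedar" and the modifier is "village".
Assembled: [door [[market [mine [island [village cedar]]]] lantern]].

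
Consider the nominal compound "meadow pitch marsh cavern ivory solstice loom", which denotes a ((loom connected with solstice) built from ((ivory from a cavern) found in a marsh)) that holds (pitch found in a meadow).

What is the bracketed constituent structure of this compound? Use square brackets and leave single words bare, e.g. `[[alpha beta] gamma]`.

Overall it is a kind of loom (specifically "marsh cavern ivory solstice loom"); the modifier is "meadow pitch".
Within "meadow pitch", the head is "pitch" and the modifier is "meadow".
Within "marsh cavern ivory solstice loom", the head is "loom" (specifically "solstice loom") and the modifier is "marsh cavern ivory".
Within "marsh cavern ivory", the head is "ivory" (specifically "cavern ivory") and the modifier is "marsh".
Within "cavern ivory", the head is "ivory" and the modifier is "cavern".
Within "solstice loom", the head is "loom" and the modifier is "solstice".
Assembled: [[meadow pitch] [[marsh [cavern ivory]] [solstice loom]]].

[[meadow pitch] [[marsh [cavern ivory]] [solstice loom]]]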